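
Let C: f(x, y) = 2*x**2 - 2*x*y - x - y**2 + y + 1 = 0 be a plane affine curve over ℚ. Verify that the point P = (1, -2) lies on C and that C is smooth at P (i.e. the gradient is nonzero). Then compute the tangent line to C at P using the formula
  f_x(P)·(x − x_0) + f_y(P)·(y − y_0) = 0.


Tangent line at P: 7*x + 3*y - 1 = 0.

Step 1: f(1, -2) = 0, so P lies on C.
Step 2: partial derivatives
  f_x(x, y) = 4*x - 2*y - 1, f_y(x, y) = -2*x - 2*y + 1.
  f_x(P) = 7, f_y(P) = 3 (gradient nonzero, so P is smooth).
Step 3: tangent line at P: 7·(x − 1) + 3·(y − -2) = 0.
Expanding: 7*x + 3*y - 1 = 0.


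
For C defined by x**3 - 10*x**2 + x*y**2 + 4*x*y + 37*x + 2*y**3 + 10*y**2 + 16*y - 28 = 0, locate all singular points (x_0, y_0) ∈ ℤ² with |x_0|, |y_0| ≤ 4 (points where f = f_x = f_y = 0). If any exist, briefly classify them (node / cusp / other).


Singular points: {(3, -2)}; classification: node.

Compute partial derivatives:
  f_x = 3*x**2 - 20*x + y**2 + 4*y + 37.
  f_y = 2*x*y + 4*x + 6*y**2 + 20*y + 16.
Scan x_0 ∈ {−4, ..., 4}. For each x_0, f_y(x_0, y) is a polynomial in y; find its integer roots y ∈ {−4, ..., 4}, then test f_x and f at those candidates.
  x = -4: f_y(-4, y) = 6*y**2 + 12*y; vanishes at y ∈ {-2, 0}. (-4, -2): f_x = 161 ≠ 0; (-4, 0): f_x = 165 ≠ 0.
  x = -3: f_y(-3, y) = 6*y**2 + 14*y + 4; vanishes at y ∈ {-2}. (-3, -2): f_x = 120 ≠ 0.
  x = -2: f_y(-2, y) = 6*y**2 + 16*y + 8; vanishes at y ∈ {-2}. (-2, -2): f_x = 85 ≠ 0.
  x = -1: f_y(-1, y) = 6*y**2 + 18*y + 12; vanishes at y ∈ {-2, -1}. (-1, -2): f_x = 56 ≠ 0; (-1, -1): f_x = 57 ≠ 0.
  x = 0: f_y(0, y) = 6*y**2 + 20*y + 16; vanishes at y ∈ {-2}. (0, -2): f_x = 33 ≠ 0.
  x = 1: f_y(1, y) = 6*y**2 + 22*y + 20; vanishes at y ∈ {-2}. (1, -2): f_x = 16 ≠ 0.
  x = 2: f_y(2, y) = 6*y**2 + 24*y + 24; vanishes at y ∈ {-2}. (2, -2): f_x = 5 ≠ 0.
  x = 3: f_y(3, y) = 6*y**2 + 26*y + 28; vanishes at y ∈ {-2}. (3, -2): f_x = 0, f = 0 — SINGULAR.
  x = 4: f_y(4, y) = 6*y**2 + 28*y + 32; vanishes at y ∈ {-2}. (4, -2): f_x = 1 ≠ 0.
Only singular point on the grid: (3, -2).
Classify: substitute x = 3 + u, y = -2 + v and expand: f = u**3 - u**2 + u*v**2 + 2*v**3 + v**2.
No constant or linear terms (consistent with a singular point). Quadratic part: -u**2 + v**2. Cubic part: u**3 + u*v**2 + 2*v**3.
The quadratic part v**2 - u**2 = (v − u)(v + u) splits into two distinct linear factors, so there are two distinct tangent lines y − -2 = ±(x − 3) — this is a node (ordinary double point).
Classification: node.


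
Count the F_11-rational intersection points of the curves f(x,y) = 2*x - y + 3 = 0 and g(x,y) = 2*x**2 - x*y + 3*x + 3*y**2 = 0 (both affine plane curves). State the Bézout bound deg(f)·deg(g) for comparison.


Common zeros: {(4, 0)}; count = 1; Bézout bound = 2.

deg(f) = 1, deg(g) = 2, so Bézout bound = 2.
Scan x ∈ F_11. For each x, list the y ∈ F_11 with f(x, y) ≡ 0 and those with g(x, y) ≡ 0 (mod 11); the common zeros in that column are the intersection.
  x = 0: f ≡ 0 at y ∈ {3}; g ≡ 0 at y ∈ {0}; common: ∅.
  x = 1: f ≡ 0 at y ∈ {5}; g ≡ 0 at y ∈ ∅; common: ∅.
  x = 2: f ≡ 0 at y ∈ {7}; g ≡ 0 at y ∈ {2, 6}; common: ∅.
  x = 3: f ≡ 0 at y ∈ {9}; g ≡ 0 at y ∈ {2, 10}; common: ∅.
  x = 4: f ≡ 0 at y ∈ {0}; g ≡ 0 at y ∈ {0, 5}; common: {0}.
  x = 5: f ≡ 0 at y ∈ {2}; g ≡ 0 at y ∈ {3, 6}; common: ∅.
  x = 6: f ≡ 0 at y ∈ {4}; g ≡ 0 at y ∈ {3, 10}; common: ∅.
  x = 7: f ≡ 0 at y ∈ {6}; g ≡ 0 at y ∈ ∅; common: ∅.
  x = 8: f ≡ 0 at y ∈ {8}; g ≡ 0 at y ∈ {5}; common: ∅.
  x = 9: f ≡ 0 at y ∈ {10}; g ≡ 0 at y ∈ ∅; common: ∅.
  x = 10: f ≡ 0 at y ∈ {1}; g ≡ 0 at y ∈ ∅; common: ∅.
Collecting: common zeros = {(4, 0)}, so the count is 1.
Comparison with the Bézout bound: 1 ≤ 2 = deg(f)·deg(g), as expected for curves with no common component (the affine F_11-count falls short of the bound because intersections may lie at infinity, over extension fields, or carry multiplicity).


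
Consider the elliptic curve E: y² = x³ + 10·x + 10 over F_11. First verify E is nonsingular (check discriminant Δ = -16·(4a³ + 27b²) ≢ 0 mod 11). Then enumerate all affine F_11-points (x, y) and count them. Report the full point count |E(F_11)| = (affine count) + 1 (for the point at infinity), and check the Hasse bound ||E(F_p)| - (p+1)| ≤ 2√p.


Affine points = {(2, 4), (2, 7), (3, 1), (3, 10), (4, 2), (4, 9), (5, 3), (5, 8), (6, 0), (7, 4), (7, 7), (9, 2), (9, 9)}; affine count = 13; |E(F_11)| = 14.

Discriminant check: Δ ∝ 4a³ + 27b² = 4·10³ + 27·10² = 4·1000 + 27·100 ≡ 1 (mod 11). Nonzero ⇒ E is nonsingular.
For each x ∈ F_11, compute rhs = x³ + 10·x + 10 mod 11, then count y ∈ F_11 with y² ≡ rhs.
  x = 0: rhs = 10, matching y values: none (0 points).
  x = 1: rhs = 10, matching y values: none (0 points).
  x = 2: rhs = 5, matching y values: 4, 7 (2 points).
  x = 3: rhs = 1, matching y values: 1, 10 (2 points).
  x = 4: rhs = 4, matching y values: 2, 9 (2 points).
  x = 5: rhs = 9, matching y values: 3, 8 (2 points).
  x = 6: rhs = 0, matching y values: 0 (1 points).
  x = 7: rhs = 5, matching y values: 4, 7 (2 points).
  x = 8: rhs = 8, matching y values: none (0 points).
  x = 9: rhs = 4, matching y values: 2, 9 (2 points).
  x = 10: rhs = 10, matching y values: none (0 points).
Total affine count: 13.
Full point count |E(F_11)| = 13 + 1 = 14.
Hasse bound: |14 − (11+1)| = |2| = 2 ≤ 2√11 ≈ 6.6332 ✓.


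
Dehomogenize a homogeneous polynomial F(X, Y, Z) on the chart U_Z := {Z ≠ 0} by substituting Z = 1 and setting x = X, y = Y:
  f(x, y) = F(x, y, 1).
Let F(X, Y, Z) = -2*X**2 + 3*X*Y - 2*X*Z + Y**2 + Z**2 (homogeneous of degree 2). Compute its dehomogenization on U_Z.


f(x, y) = -2*x**2 + 3*x*y - 2*x + y**2 + 1

On U_Z we set Z = 1. Each monomial c·X^i·Y^j·Z^k in F becomes c·x^i·y^j·1^k = c·x^i·y^j.
Substituting Z = 1: F(X, Y, 1) = -2*x**2 + 3*x*y - 2*x + y**2 + 1.
Note: deg(f) ≤ deg(F) = 2; strict inequality happens when F is divisible by Z (lost terms).


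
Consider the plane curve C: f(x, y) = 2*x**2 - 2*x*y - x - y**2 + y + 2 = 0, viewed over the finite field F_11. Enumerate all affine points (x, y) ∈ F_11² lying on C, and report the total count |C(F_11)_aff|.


Affine F_11-points: {(0, 2), (0, 10), (3, 1), (3, 5), (4, 1), (4, 3), (5, 3), (5, 10), (8, 2), (8, 5)}; count = 10.

For each of the 121 pairs (x, y) ∈ F_11², evaluate f(x, y) mod 11. Record the zeros.
  x = 0: [0↦2, 1↦2, 2↦0, 3↦7, 4↦1, 5↦4, 6↦5, 7↦4, 8↦1, 9↦7, 10↦0]  zeros at y ∈ {2, 10}
  x = 1: [0↦3, 1↦1, 2↦8, 3↦2, 4↦5, 5↦6, 6↦5, 7↦2, 8↦8, 9↦1, 10↦3]  zeros at y ∈ ∅
  x = 2: [0↦8, 1↦4, 2↦9, 3↦1, 4↦2, 5↦1, 6↦9, 7↦4, 8↦8, 9↦10, 10↦10]  zeros at y ∈ ∅
  x = 3: [0↦6, 1↦0, 2↦3, 3↦4, 4↦3, 5↦0, 6↦6, 7↦10, 8↦1, 9↦1, 10↦10]  zeros at y ∈ {1, 5}
  x = 4: [0↦8, 1↦0, 2↦1, 3↦0, 4↦8, 5↦3, 6↦7, 7↦9, 8↦9, 9↦7, 10↦3]  zeros at y ∈ {1, 3}
  x = 5: [0↦3, 1↦4, 2↦3, 3↦0, 4↦6, 5↦10, 6↦1, 7↦1, 8↦10, 9↦6, 10↦0]  zeros at y ∈ {3, 10}
  x = 6: [0↦2, 1↦1, 2↦9, 3↦4, 4↦8, 5↦10, 6↦10, 7↦8, 8↦4, 9↦9, 10↦1]  zeros at y ∈ ∅
  x = 7: [0↦5, 1↦2, 2↦8, 3↦1, 4↦3, 5↦3, 6↦1, 7↦8, 8↦2, 9↦5, 10↦6]  zeros at y ∈ ∅
  x = 8: [0↦1, 1↦7, 2↦0, 3↦2, 4↦2, 5↦0, 6↦7, 7↦1, 8↦4, 9↦5, 10↦4]  zeros at y ∈ {2, 5}
  x = 9: [0↦1, 1↦5, 2↦7, 3↦7, 4↦5, 5↦1, 6↦6, 7↦9, 8↦10, 9↦9, 10↦6]  zeros at y ∈ ∅
  x = 10: [0↦5, 1↦7, 2↦7, 3↦5, 4↦1, 5↦6, 6↦9, 7↦10, 8↦9, 9↦6, 10↦1]  zeros at y ∈ ∅
Collecting zeros: affine points = {(0, 2), (0, 10), (3, 1), (3, 5), (4, 1), (4, 3), (5, 3), (5, 10), (8, 2), (8, 5)}.
Total count |C(F_11)_aff| = 10.


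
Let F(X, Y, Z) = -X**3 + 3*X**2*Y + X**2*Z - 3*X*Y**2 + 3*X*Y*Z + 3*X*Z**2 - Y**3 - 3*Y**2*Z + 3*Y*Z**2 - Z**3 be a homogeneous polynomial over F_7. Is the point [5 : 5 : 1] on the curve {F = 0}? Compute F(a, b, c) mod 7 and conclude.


F(5,5,1) ≡ 0 (mod 7); P is on the curve.

Evaluate F(5, 5, 1) term-by-term (mod 7).
  -X**3 ↦ -1·125·1·1 = -125
  3*X**2*Y ↦ 3·25·5·1 = 375
  X**2*Z ↦ 1·25·1·1 = 25
  -3*X*Y**2 ↦ -3·5·25·1 = -375
  3*X*Y*Z ↦ 3·5·5·1 = 75
  3*X*Z**2 ↦ 3·5·1·1 = 15
  -Y**3 ↦ -1·1·125·1 = -125
  -3*Y**2*Z ↦ -3·1·25·1 = -75
  3*Y*Z**2 ↦ 3·1·5·1 = 15
  -Z**3 ↦ -1·1·1·1 = -1
Sum: F(5, 5, 1) = (-125) + (375) + (25) + (-375) + (75) + (15) + (-125) + (-75) + (15) + (-1) = -196.
Reducing mod 7: -196 ≡ 0 (mod 7).
Since F(a, b, c) ≡ 0 (mod 7), P lies on the curve.


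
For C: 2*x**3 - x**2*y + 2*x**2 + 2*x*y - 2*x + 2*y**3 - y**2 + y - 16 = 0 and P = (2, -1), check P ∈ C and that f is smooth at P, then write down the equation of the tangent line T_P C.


Tangent line at P: 32*x + 9*y - 55 = 0.

Step 1: f(2, -1) = 0, so P lies on C.
Step 2: partial derivatives
  f_x(x, y) = 6*x**2 - 2*x*y + 4*x + 2*y - 2, f_y(x, y) = -x**2 + 2*x + 6*y**2 - 2*y + 1.
  f_x(P) = 32, f_y(P) = 9 (gradient nonzero, so P is smooth).
Step 3: tangent line at P: 32·(x − 2) + 9·(y − -1) = 0.
Expanding: 32*x + 9*y - 55 = 0.


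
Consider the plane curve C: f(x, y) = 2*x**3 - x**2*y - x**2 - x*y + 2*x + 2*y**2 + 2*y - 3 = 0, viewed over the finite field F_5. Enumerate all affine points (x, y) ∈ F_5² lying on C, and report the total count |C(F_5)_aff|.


Affine F_5-points: {(1, 0), (3, 1), (3, 4)}; count = 3.

For each of the 25 pairs (x, y) ∈ F_5², evaluate f(x, y) mod 5. Record the zeros.
  x = 0: [0↦2, 1↦1, 2↦4, 3↦1, 4↦2]  zeros at y ∈ ∅
  x = 1: [0↦0, 1↦2, 2↦3, 3↦3, 4↦2]  zeros at y ∈ {0}
  x = 2: [0↦3, 1↦1, 2↦3, 3↦4, 4↦4]  zeros at y ∈ ∅
  x = 3: [0↦3, 1↦0, 2↦1, 3↦1, 4↦0]  zeros at y ∈ {1, 4}
  x = 4: [0↦2, 1↦1, 2↦4, 3↦1, 4↦2]  zeros at y ∈ ∅
Collecting zeros: affine points = {(1, 0), (3, 1), (3, 4)}.
Total count |C(F_5)_aff| = 3.


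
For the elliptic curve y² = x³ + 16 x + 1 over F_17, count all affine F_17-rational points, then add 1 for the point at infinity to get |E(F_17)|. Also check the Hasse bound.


Affine points = {(0, 1), (0, 16), (1, 1), (1, 16), (3, 5), (3, 12), (5, 6), (5, 11), (12, 0), (13, 3), (13, 14), (16, 1), (16, 16)}; affine count = 13; |E(F_17)| = 14.

Discriminant check: Δ ∝ 4a³ + 27b² = 4·16³ + 27·1² = 4·4096 + 27·1 ≡ 6 (mod 17). Nonzero ⇒ E is nonsingular.
For each x ∈ F_17, compute rhs = x³ + 16·x + 1 mod 17, then count y ∈ F_17 with y² ≡ rhs.
  x = 0: rhs = 1, matching y values: 1, 16 (2 points).
  x = 1: rhs = 1, matching y values: 1, 16 (2 points).
  x = 2: rhs = 7, matching y values: none (0 points).
  x = 3: rhs = 8, matching y values: 5, 12 (2 points).
  x = 4: rhs = 10, matching y values: none (0 points).
  x = 5: rhs = 2, matching y values: 6, 11 (2 points).
  x = 6: rhs = 7, matching y values: none (0 points).
  x = 7: rhs = 14, matching y values: none (0 points).
  x = 8: rhs = 12, matching y values: none (0 points).
  x = 9: rhs = 7, matching y values: none (0 points).
  x = 10: rhs = 5, matching y values: none (0 points).
  x = 11: rhs = 12, matching y values: none (0 points).
  x = 12: rhs = 0, matching y values: 0 (1 points).
  x = 13: rhs = 9, matching y values: 3, 14 (2 points).
  x = 14: rhs = 11, matching y values: none (0 points).
  x = 15: rhs = 12, matching y values: none (0 points).
  x = 16: rhs = 1, matching y values: 1, 16 (2 points).
Total affine count: 13.
Full point count |E(F_17)| = 13 + 1 = 14.
Hasse bound: |14 − (17+1)| = |-4| = 4 ≤ 2√17 ≈ 8.2462 ✓.


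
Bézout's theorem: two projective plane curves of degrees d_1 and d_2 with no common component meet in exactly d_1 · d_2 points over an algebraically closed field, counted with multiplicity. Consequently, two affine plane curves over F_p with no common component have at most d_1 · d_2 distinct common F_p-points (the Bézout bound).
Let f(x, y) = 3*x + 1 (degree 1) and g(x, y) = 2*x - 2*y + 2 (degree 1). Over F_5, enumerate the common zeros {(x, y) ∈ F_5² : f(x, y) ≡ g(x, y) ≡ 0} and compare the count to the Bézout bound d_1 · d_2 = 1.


Common zeros: {(3, 4)}; count = 1; Bézout bound = 1.

deg(f) = 1, deg(g) = 1, so Bézout bound = 1.
Scan x ∈ F_5. For each x, list the y ∈ F_5 with f(x, y) ≡ 0 and those with g(x, y) ≡ 0 (mod 5); the common zeros in that column are the intersection.
  x = 0: f ≡ 0 at y ∈ ∅; g ≡ 0 at y ∈ {1}; common: ∅.
  x = 1: f ≡ 0 at y ∈ ∅; g ≡ 0 at y ∈ {2}; common: ∅.
  x = 2: f ≡ 0 at y ∈ ∅; g ≡ 0 at y ∈ {3}; common: ∅.
  x = 3: f ≡ 0 at y ∈ {0, 1, 2, 3, 4}; g ≡ 0 at y ∈ {4}; common: {4}.
  x = 4: f ≡ 0 at y ∈ ∅; g ≡ 0 at y ∈ {0}; common: ∅.
Collecting: common zeros = {(3, 4)}, so the count is 1.
Comparison with the Bézout bound: 1 ≤ 1 = deg(f)·deg(g), as expected for curves with no common component (the bound is attained).


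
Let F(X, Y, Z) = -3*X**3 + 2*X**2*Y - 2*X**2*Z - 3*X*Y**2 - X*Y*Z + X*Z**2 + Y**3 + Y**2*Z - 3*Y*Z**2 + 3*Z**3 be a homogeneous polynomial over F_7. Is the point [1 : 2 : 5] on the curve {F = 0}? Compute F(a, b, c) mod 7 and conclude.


F(1,2,5) ≡ 2 (mod 7); P is NOT on the curve.

Evaluate F(1, 2, 5) term-by-term (mod 7).
  -3*X**3 ↦ -3·1·1·1 = -3
  2*X**2*Y ↦ 2·1·2·1 = 4
  -2*X**2*Z ↦ -2·1·1·5 = -10
  -3*X*Y**2 ↦ -3·1·4·1 = -12
  -X*Y*Z ↦ -1·1·2·5 = -10
  X*Z**2 ↦ 1·1·1·25 = 25
  Y**3 ↦ 1·1·8·1 = 8
  Y**2*Z ↦ 1·1·4·5 = 20
  -3*Y*Z**2 ↦ -3·1·2·25 = -150
  3*Z**3 ↦ 3·1·1·125 = 375
Sum: F(1, 2, 5) = (-3) + (4) + (-10) + (-12) + (-10) + (25) + (8) + (20) + (-150) + (375) = 247.
Reducing mod 7: 247 ≡ 2 (mod 7).
Since F(a, b, c) ≡ 2 ≠ 0 (mod 7), P does NOT lie on the curve.


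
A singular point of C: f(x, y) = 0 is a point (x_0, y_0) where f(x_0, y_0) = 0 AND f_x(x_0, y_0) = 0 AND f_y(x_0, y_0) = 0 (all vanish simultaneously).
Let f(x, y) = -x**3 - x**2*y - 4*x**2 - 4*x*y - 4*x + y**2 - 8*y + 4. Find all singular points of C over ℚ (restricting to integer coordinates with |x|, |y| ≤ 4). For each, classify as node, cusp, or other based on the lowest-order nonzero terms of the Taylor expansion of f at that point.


Singular points: {(-2, 2)}; classification: cusp.

Compute partial derivatives:
  f_x = -3*x**2 - 2*x*y - 8*x - 4*y - 4.
  f_y = -x**2 - 4*x + 2*y - 8.
Scan x_0 ∈ {−4, ..., 4}. For each x_0, f_y(x_0, y) is a polynomial in y; find its integer roots y ∈ {−4, ..., 4}, then test f_x and f at those candidates.
  x = -4: f_y(-4, y) = 2*y - 8; vanishes at y ∈ {4}. (-4, 4): f_x = -4 ≠ 0.
  x = -3: f_y(-3, y) = 2*y - 5; no integer root y with |y| ≤ 4.
  x = -2: f_y(-2, y) = 2*y - 4; vanishes at y ∈ {2}. (-2, 2): f_x = 0, f = 0 — SINGULAR.
  x = -1: f_y(-1, y) = 2*y - 5; no integer root y with |y| ≤ 4.
  x = 0: f_y(0, y) = 2*y - 8; vanishes at y ∈ {4}. (0, 4): f_x = -20 ≠ 0.
  x = 1: f_y(1, y) = 2*y - 13; no integer root y with |y| ≤ 4.
  x = 2: f_y(2, y) = 2*y - 20; no integer root y with |y| ≤ 4.
  x = 3: f_y(3, y) = 2*y - 29; no integer root y with |y| ≤ 4.
  x = 4: f_y(4, y) = 2*y - 40; no integer root y with |y| ≤ 4.
Only singular point on the grid: (-2, 2).
Classify: substitute x = -2 + u, y = 2 + v and expand: f = -u**3 - u**2*v + v**2.
No constant or linear terms (consistent with a singular point). Quadratic part: v**2. Cubic part: -u**3 - u**2*v.
The quadratic part v**2 is a perfect square, so there is a single (double) tangent line v = 0, i.e. y = 2. Restricting the cubic part to that line (v = 0) leaves -u**3 ≠ 0, so f is not divisible by v and the branch is v² ≈ u**3 to lowest order — this is a cusp.
Classification: cusp.


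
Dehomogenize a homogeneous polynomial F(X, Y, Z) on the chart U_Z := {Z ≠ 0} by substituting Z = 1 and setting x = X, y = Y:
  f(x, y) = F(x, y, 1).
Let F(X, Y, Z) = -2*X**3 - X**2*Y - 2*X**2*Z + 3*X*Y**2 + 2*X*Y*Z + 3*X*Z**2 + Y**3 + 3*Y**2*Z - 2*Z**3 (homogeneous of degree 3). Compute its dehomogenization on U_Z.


f(x, y) = -2*x**3 - x**2*y - 2*x**2 + 3*x*y**2 + 2*x*y + 3*x + y**3 + 3*y**2 - 2

On U_Z we set Z = 1. Each monomial c·X^i·Y^j·Z^k in F becomes c·x^i·y^j·1^k = c·x^i·y^j.
Substituting Z = 1: F(X, Y, 1) = -2*x**3 - x**2*y - 2*x**2 + 3*x*y**2 + 2*x*y + 3*x + y**3 + 3*y**2 - 2.
Note: deg(f) ≤ deg(F) = 3; strict inequality happens when F is divisible by Z (lost terms).


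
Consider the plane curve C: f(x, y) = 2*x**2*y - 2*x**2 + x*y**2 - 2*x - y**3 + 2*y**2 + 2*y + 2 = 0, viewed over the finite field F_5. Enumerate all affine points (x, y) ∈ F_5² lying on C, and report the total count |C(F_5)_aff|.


Affine F_5-points: {(0, 1), (1, 2), (1, 3), (2, 0), (2, 4), (3, 2), (4, 4)}; count = 7.

For each of the 25 pairs (x, y) ∈ F_5², evaluate f(x, y) mod 5. Record the zeros.
  x = 0: [0↦2, 1↦0, 2↦1, 3↦4, 4↦3]  zeros at y ∈ {1}
  x = 1: [0↦3, 1↦4, 2↦0, 3↦0, 4↦3]  zeros at y ∈ {2, 3}
  x = 2: [0↦0, 1↦3, 2↦3, 3↦4, 4↦0]  zeros at y ∈ {0, 4}
  x = 3: [0↦3, 1↦2, 2↦0, 3↦1, 4↦4]  zeros at y ∈ {2}
  x = 4: [0↦2, 1↦1, 2↦1, 3↦1, 4↦0]  zeros at y ∈ {4}
Collecting zeros: affine points = {(0, 1), (1, 2), (1, 3), (2, 0), (2, 4), (3, 2), (4, 4)}.
Total count |C(F_5)_aff| = 7.


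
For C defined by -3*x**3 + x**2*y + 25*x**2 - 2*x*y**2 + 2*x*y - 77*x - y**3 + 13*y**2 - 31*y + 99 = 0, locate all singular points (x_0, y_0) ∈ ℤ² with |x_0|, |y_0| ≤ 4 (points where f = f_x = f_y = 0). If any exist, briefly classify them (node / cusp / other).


Singular points: {(3, 2)}; classification: cusp.

Compute partial derivatives:
  f_x = -9*x**2 + 2*x*y + 50*x - 2*y**2 + 2*y - 77.
  f_y = x**2 - 4*x*y + 2*x - 3*y**2 + 26*y - 31.
Scan x_0 ∈ {−4, ..., 4}. For each x_0, f_y(x_0, y) is a polynomial in y; find its integer roots y ∈ {−4, ..., 4}, then test f_x and f at those candidates.
  x = -4: f_y(-4, y) = -3*y**2 + 42*y - 23; no integer root y with |y| ≤ 4.
  x = -3: f_y(-3, y) = -3*y**2 + 38*y - 28; no integer root y with |y| ≤ 4.
  x = -2: f_y(-2, y) = -3*y**2 + 34*y - 31; vanishes at y ∈ {1}. (-2, 1): f_x = -217 ≠ 0.
  x = -1: f_y(-1, y) = -3*y**2 + 30*y - 32; no integer root y with |y| ≤ 4.
  x = 0: f_y(0, y) = -3*y**2 + 26*y - 31; no integer root y with |y| ≤ 4.
  x = 1: f_y(1, y) = -3*y**2 + 22*y - 28; no integer root y with |y| ≤ 4.
  x = 2: f_y(2, y) = -3*y**2 + 18*y - 23; no integer root y with |y| ≤ 4.
  x = 3: f_y(3, y) = -3*y**2 + 14*y - 16; vanishes at y ∈ {2}. (3, 2): f_x = 0, f = 0 — SINGULAR.
  x = 4: f_y(4, y) = -3*y**2 + 10*y - 7; vanishes at y ∈ {1}. (4, 1): f_x = -13 ≠ 0.
Only singular point on the grid: (3, 2).
Classify: substitute x = 3 + u, y = 2 + v and expand: f = -3*u**3 + u**2*v - 2*u*v**2 - v**3 + v**2.
No constant or linear terms (consistent with a singular point). Quadratic part: v**2. Cubic part: -3*u**3 + u**2*v - 2*u*v**2 - v**3.
The quadratic part v**2 is a perfect square, so there is a single (double) tangent line v = 0, i.e. y = 2. Restricting the cubic part to that line (v = 0) leaves -3*u**3 ≠ 0, so f is not divisible by v and the branch is v² ≈ 3*u**3 to lowest order — this is a cusp.
Classification: cusp.


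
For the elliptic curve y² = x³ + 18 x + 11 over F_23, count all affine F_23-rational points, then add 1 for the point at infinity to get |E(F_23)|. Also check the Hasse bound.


Affine points = {(2, 3), (2, 20), (3, 0), (4, 3), (4, 20), (6, 6), (6, 17), (8, 0), (10, 8), (10, 15), (12, 0), (13, 2), (13, 21), (16, 5), (16, 18), (17, 3), (17, 20), (18, 7), (18, 16), (19, 6), (19, 17), (21, 6), (21, 17)}; affine count = 23; |E(F_23)| = 24.

Discriminant check: Δ ∝ 4a³ + 27b² = 4·18³ + 27·11² = 4·5832 + 27·121 ≡ 7 (mod 23). Nonzero ⇒ E is nonsingular.
For each x ∈ F_23, compute rhs = x³ + 18·x + 11 mod 23, then count y ∈ F_23 with y² ≡ rhs.
  x = 0: rhs = 11, matching y values: none (0 points).
  x = 1: rhs = 7, matching y values: none (0 points).
  x = 2: rhs = 9, matching y values: 3, 20 (2 points).
  x = 3: rhs = 0, matching y values: 0 (1 points).
  x = 4: rhs = 9, matching y values: 3, 20 (2 points).
  x = 5: rhs = 19, matching y values: none (0 points).
  x = 6: rhs = 13, matching y values: 6, 17 (2 points).
  x = 7: rhs = 20, matching y values: none (0 points).
  x = 8: rhs = 0, matching y values: 0 (1 points).
  x = 9: rhs = 5, matching y values: none (0 points).
  x = 10: rhs = 18, matching y values: 8, 15 (2 points).
  x = 11: rhs = 22, matching y values: none (0 points).
  x = 12: rhs = 0, matching y values: 0 (1 points).
  x = 13: rhs = 4, matching y values: 2, 21 (2 points).
  x = 14: rhs = 17, matching y values: none (0 points).
  x = 15: rhs = 22, matching y values: none (0 points).
  x = 16: rhs = 2, matching y values: 5, 18 (2 points).
  x = 17: rhs = 9, matching y values: 3, 20 (2 points).
  x = 18: rhs = 3, matching y values: 7, 16 (2 points).
  x = 19: rhs = 13, matching y values: 6, 17 (2 points).
  x = 20: rhs = 22, matching y values: none (0 points).
  x = 21: rhs = 13, matching y values: 6, 17 (2 points).
  x = 22: rhs = 15, matching y values: none (0 points).
Total affine count: 23.
Full point count |E(F_23)| = 23 + 1 = 24.
Hasse bound: |24 − (23+1)| = |0| = 0 ≤ 2√23 ≈ 9.5917 ✓.


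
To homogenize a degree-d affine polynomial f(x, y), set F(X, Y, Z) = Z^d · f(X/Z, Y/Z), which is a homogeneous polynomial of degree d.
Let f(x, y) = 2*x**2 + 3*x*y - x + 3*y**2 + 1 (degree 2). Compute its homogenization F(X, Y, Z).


F(X, Y, Z) = 2*X**2 + 3*X*Y - X*Z + 3*Y**2 + Z**2

deg(f) = 2.
Substitute x = X/Z, y = Y/Z into f, then multiply by Z^2.
  monomial 2·x^2·y^0 ↦ 2·X^2·Y^0·Z^0.
  monomial 3·x^1·y^1 ↦ 3·X^1·Y^1·Z^0.
  monomial -1·x^1·y^0 ↦ -1·X^1·Y^0·Z^1.
  monomial 3·x^0·y^2 ↦ 3·X^0·Y^2·Z^0.
  monomial 1·x^0·y^0 ↦ 1·X^0·Y^0·Z^2.
Collecting: F(X, Y, Z) = 2*X**2 + 3*X*Y - X*Z + 3*Y**2 + Z**2.


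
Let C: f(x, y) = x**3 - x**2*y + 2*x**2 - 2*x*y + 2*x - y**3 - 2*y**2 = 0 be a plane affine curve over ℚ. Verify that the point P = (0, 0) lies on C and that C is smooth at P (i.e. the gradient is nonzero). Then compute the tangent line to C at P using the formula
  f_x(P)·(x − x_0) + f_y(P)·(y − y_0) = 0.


Tangent line at P: 2*x = 0.

Step 1: f(0, 0) = 0, so P lies on C.
Step 2: partial derivatives
  f_x(x, y) = 3*x**2 - 2*x*y + 4*x - 2*y + 2, f_y(x, y) = -x**2 - 2*x - 3*y**2 - 4*y.
  f_x(P) = 2, f_y(P) = 0 (gradient nonzero, so P is smooth).
Step 3: tangent line at P: 2·(x − 0) + 0·(y − 0) = 0.
Expanding: 2*x = 0.


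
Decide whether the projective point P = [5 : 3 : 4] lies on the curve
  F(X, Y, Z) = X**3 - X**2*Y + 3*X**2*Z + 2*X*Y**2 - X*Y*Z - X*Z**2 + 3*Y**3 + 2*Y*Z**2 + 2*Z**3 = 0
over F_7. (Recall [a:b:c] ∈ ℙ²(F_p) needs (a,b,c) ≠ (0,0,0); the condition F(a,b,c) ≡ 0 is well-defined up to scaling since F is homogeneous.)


F(5,3,4) ≡ 3 (mod 7); P is NOT on the curve.

Evaluate F(5, 3, 4) term-by-term (mod 7).
  X**3 ↦ 1·125·1·1 = 125
  -X**2*Y ↦ -1·25·3·1 = -75
  3*X**2*Z ↦ 3·25·1·4 = 300
  2*X*Y**2 ↦ 2·5·9·1 = 90
  -X*Y*Z ↦ -1·5·3·4 = -60
  -X*Z**2 ↦ -1·5·1·16 = -80
  3*Y**3 ↦ 3·1·27·1 = 81
  2*Y*Z**2 ↦ 2·1·3·16 = 96
  2*Z**3 ↦ 2·1·1·64 = 128
Sum: F(5, 3, 4) = (125) + (-75) + (300) + (90) + (-60) + (-80) + (81) + (96) + (128) = 605.
Reducing mod 7: 605 ≡ 3 (mod 7).
Since F(a, b, c) ≡ 3 ≠ 0 (mod 7), P does NOT lie on the curve.


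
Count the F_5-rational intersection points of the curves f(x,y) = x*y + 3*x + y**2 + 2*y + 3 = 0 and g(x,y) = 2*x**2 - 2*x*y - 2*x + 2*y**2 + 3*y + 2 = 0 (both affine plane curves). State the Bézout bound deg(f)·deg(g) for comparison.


Common zeros: {(1, 1)}; count = 1; Bézout bound = 4.

deg(f) = 2, deg(g) = 2, so Bézout bound = 4.
Scan x ∈ F_5. For each x, list the y ∈ F_5 with f(x, y) ≡ 0 and those with g(x, y) ≡ 0 (mod 5); the common zeros in that column are the intersection.
  x = 0: f ≡ 0 at y ∈ ∅; g ≡ 0 at y ∈ ∅; common: ∅.
  x = 1: f ≡ 0 at y ∈ {1}; g ≡ 0 at y ∈ {1}; common: {1}.
  x = 2: f ≡ 0 at y ∈ {3}; g ≡ 0 at y ∈ ∅; common: ∅.
  x = 3: f ≡ 0 at y ∈ ∅; g ≡ 0 at y ∈ ∅; common: ∅.
  x = 4: f ≡ 0 at y ∈ {0, 4}; g ≡ 0 at y ∈ ∅; common: ∅.
Collecting: common zeros = {(1, 1)}, so the count is 1.
Comparison with the Bézout bound: 1 ≤ 4 = deg(f)·deg(g), as expected for curves with no common component (the affine F_5-count falls short of the bound because intersections may lie at infinity, over extension fields, or carry multiplicity).


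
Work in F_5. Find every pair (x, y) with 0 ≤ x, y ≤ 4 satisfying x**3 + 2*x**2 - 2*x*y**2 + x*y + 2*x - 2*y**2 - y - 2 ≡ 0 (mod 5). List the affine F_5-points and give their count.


Affine F_5-points: {(0, 1), (4, 1)}; count = 2.

For each of the 25 pairs (x, y) ∈ F_5², evaluate f(x, y) mod 5. Record the zeros.
  x = 0: [0↦3, 1↦0, 2↦3, 3↦2, 4↦2]  zeros at y ∈ {1}
  x = 1: [0↦3, 1↦4, 2↦2, 3↦2, 4↦4]  zeros at y ∈ ∅
  x = 2: [0↦3, 1↦3, 2↦1, 3↦2, 4↦1]  zeros at y ∈ ∅
  x = 3: [0↦4, 1↦3, 2↦1, 3↦3, 4↦4]  zeros at y ∈ ∅
  x = 4: [0↦2, 1↦0, 2↦3, 3↦1, 4↦4]  zeros at y ∈ {1}
Collecting zeros: affine points = {(0, 1), (4, 1)}.
Total count |C(F_5)_aff| = 2.


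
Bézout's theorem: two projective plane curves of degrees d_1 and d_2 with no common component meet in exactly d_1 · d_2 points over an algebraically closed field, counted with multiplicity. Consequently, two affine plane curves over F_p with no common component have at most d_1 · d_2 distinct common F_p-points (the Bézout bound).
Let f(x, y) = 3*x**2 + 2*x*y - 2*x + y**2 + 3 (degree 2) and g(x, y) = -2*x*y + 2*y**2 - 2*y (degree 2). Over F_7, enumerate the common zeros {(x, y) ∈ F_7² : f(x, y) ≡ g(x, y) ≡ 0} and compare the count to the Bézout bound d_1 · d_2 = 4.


Common zeros: ∅; count = 0; Bézout bound = 4.

deg(f) = 2, deg(g) = 2, so Bézout bound = 4.
Scan x ∈ F_7. For each x, list the y ∈ F_7 with f(x, y) ≡ 0 and those with g(x, y) ≡ 0 (mod 7); the common zeros in that column are the intersection.
  x = 0: f ≡ 0 at y ∈ {2, 5}; g ≡ 0 at y ∈ {0, 1}; common: ∅.
  x = 1: f ≡ 0 at y ∈ {1, 4}; g ≡ 0 at y ∈ {0, 2}; common: ∅.
  x = 2: f ≡ 0 at y ∈ {5}; g ≡ 0 at y ∈ {0, 3}; common: ∅.
  x = 3: f ≡ 0 at y ∈ ∅; g ≡ 0 at y ∈ {0, 4}; common: ∅.
  x = 4: f ≡ 0 at y ∈ {2, 4}; g ≡ 0 at y ∈ {0, 5}; common: ∅.
  x = 5: f ≡ 0 at y ∈ ∅; g ≡ 0 at y ∈ {0, 6}; common: ∅.
  x = 6: f ≡ 0 at y ∈ {1}; g ≡ 0 at y ∈ {0}; common: ∅.
Collecting: common zeros = ∅, so the count is 0.
Comparison with the Bézout bound: 0 ≤ 4 = deg(f)·deg(g), as expected for curves with no common component (the affine F_7-count falls short of the bound because intersections may lie at infinity, over extension fields, or carry multiplicity).


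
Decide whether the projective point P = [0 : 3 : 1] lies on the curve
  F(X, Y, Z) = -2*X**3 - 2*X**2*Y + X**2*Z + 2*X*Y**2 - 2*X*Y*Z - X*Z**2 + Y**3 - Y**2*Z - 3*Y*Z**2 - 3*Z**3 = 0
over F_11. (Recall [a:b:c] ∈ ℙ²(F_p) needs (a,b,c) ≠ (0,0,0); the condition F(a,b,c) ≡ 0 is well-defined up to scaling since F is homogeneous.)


F(0,3,1) ≡ 6 (mod 11); P is NOT on the curve.

Evaluate F(0, 3, 1) term-by-term (mod 11).
  -2*X**3 ↦ -2·0·1·1 = 0
  -2*X**2*Y ↦ -2·0·3·1 = 0
  X**2*Z ↦ 1·0·1·1 = 0
  2*X*Y**2 ↦ 2·0·9·1 = 0
  -2*X*Y*Z ↦ -2·0·3·1 = 0
  -X*Z**2 ↦ -1·0·1·1 = 0
  Y**3 ↦ 1·1·27·1 = 27
  -Y**2*Z ↦ -1·1·9·1 = -9
  -3*Y*Z**2 ↦ -3·1·3·1 = -9
  -3*Z**3 ↦ -3·1·1·1 = -3
Sum: F(0, 3, 1) = (0) + (0) + (0) + (0) + (0) + (0) + (27) + (-9) + (-9) + (-3) = 6.
Reducing mod 11: 6 ≡ 6 (mod 11).
Since F(a, b, c) ≡ 6 ≠ 0 (mod 11), P does NOT lie on the curve.


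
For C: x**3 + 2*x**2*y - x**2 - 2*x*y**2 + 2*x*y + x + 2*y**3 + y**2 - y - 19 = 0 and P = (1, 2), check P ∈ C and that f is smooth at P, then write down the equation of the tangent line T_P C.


Tangent line at P: 6*x + 23*y - 52 = 0.

Step 1: f(1, 2) = 0, so P lies on C.
Step 2: partial derivatives
  f_x(x, y) = 3*x**2 + 4*x*y - 2*x - 2*y**2 + 2*y + 1, f_y(x, y) = 2*x**2 - 4*x*y + 2*x + 6*y**2 + 2*y - 1.
  f_x(P) = 6, f_y(P) = 23 (gradient nonzero, so P is smooth).
Step 3: tangent line at P: 6·(x − 1) + 23·(y − 2) = 0.
Expanding: 6*x + 23*y - 52 = 0.


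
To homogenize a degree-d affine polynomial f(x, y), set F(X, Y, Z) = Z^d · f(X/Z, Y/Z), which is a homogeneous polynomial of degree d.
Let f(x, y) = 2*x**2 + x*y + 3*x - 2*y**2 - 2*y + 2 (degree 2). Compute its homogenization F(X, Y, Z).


F(X, Y, Z) = 2*X**2 + X*Y + 3*X*Z - 2*Y**2 - 2*Y*Z + 2*Z**2

deg(f) = 2.
Substitute x = X/Z, y = Y/Z into f, then multiply by Z^2.
  monomial 2·x^2·y^0 ↦ 2·X^2·Y^0·Z^0.
  monomial 1·x^1·y^1 ↦ 1·X^1·Y^1·Z^0.
  monomial 3·x^1·y^0 ↦ 3·X^1·Y^0·Z^1.
  monomial -2·x^0·y^2 ↦ -2·X^0·Y^2·Z^0.
  monomial -2·x^0·y^1 ↦ -2·X^0·Y^1·Z^1.
  monomial 2·x^0·y^0 ↦ 2·X^0·Y^0·Z^2.
Collecting: F(X, Y, Z) = 2*X**2 + X*Y + 3*X*Z - 2*Y**2 - 2*Y*Z + 2*Z**2.


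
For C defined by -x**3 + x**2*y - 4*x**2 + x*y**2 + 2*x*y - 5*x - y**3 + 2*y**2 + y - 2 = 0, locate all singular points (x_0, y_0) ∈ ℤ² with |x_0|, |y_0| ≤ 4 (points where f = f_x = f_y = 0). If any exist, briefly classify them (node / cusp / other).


Singular points: {(-1, 0)}; classification: node.

Compute partial derivatives:
  f_x = -3*x**2 + 2*x*y - 8*x + y**2 + 2*y - 5.
  f_y = x**2 + 2*x*y + 2*x - 3*y**2 + 4*y + 1.
Scan x_0 ∈ {−4, ..., 4}. For each x_0, f_y(x_0, y) is a polynomial in y; find its integer roots y ∈ {−4, ..., 4}, then test f_x and f at those candidates.
  x = -4: f_y(-4, y) = -3*y**2 - 4*y + 9; no integer root y with |y| ≤ 4.
  x = -3: f_y(-3, y) = -3*y**2 - 2*y + 4; no integer root y with |y| ≤ 4.
  x = -2: f_y(-2, y) = 1 - 3*y**2; no integer root y with |y| ≤ 4.
  x = -1: f_y(-1, y) = -3*y**2 + 2*y; vanishes at y ∈ {0}. (-1, 0): f_x = 0, f = 0 — SINGULAR.
  x = 0: f_y(0, y) = -3*y**2 + 4*y + 1; no integer root y with |y| ≤ 4.
  x = 1: f_y(1, y) = -3*y**2 + 6*y + 4; no integer root y with |y| ≤ 4.
  x = 2: f_y(2, y) = -3*y**2 + 8*y + 9; no integer root y with |y| ≤ 4.
  x = 3: f_y(3, y) = -3*y**2 + 10*y + 16; no integer root y with |y| ≤ 4.
  x = 4: f_y(4, y) = -3*y**2 + 12*y + 25; no integer root y with |y| ≤ 4.
Only singular point on the grid: (-1, 0).
Classify: substitute x = -1 + u, y = 0 + v and expand: f = -u**3 + u**2*v - u**2 + u*v**2 - v**3 + v**2.
No constant or linear terms (consistent with a singular point). Quadratic part: -u**2 + v**2. Cubic part: -u**3 + u**2*v + u*v**2 - v**3.
The quadratic part v**2 - u**2 = (v − u)(v + u) splits into two distinct linear factors, so there are two distinct tangent lines y − 0 = ±(x − -1) — this is a node (ordinary double point).
Classification: node.


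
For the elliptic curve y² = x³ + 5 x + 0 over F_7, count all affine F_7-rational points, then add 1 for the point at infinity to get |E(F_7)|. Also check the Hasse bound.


Affine points = {(0, 0), (2, 2), (2, 5), (3, 0), (4, 0), (6, 1), (6, 6)}; affine count = 7; |E(F_7)| = 8.

Discriminant check: Δ ∝ 4a³ + 27b² = 4·5³ + 27·0² = 4·125 + 27·0 ≡ 3 (mod 7). Nonzero ⇒ E is nonsingular.
For each x ∈ F_7, compute rhs = x³ + 5·x + 0 mod 7, then count y ∈ F_7 with y² ≡ rhs.
  x = 0: rhs = 0, matching y values: 0 (1 points).
  x = 1: rhs = 6, matching y values: none (0 points).
  x = 2: rhs = 4, matching y values: 2, 5 (2 points).
  x = 3: rhs = 0, matching y values: 0 (1 points).
  x = 4: rhs = 0, matching y values: 0 (1 points).
  x = 5: rhs = 3, matching y values: none (0 points).
  x = 6: rhs = 1, matching y values: 1, 6 (2 points).
Total affine count: 7.
Full point count |E(F_7)| = 7 + 1 = 8.
Hasse bound: |8 − (7+1)| = |0| = 0 ≤ 2√7 ≈ 5.2915 ✓.


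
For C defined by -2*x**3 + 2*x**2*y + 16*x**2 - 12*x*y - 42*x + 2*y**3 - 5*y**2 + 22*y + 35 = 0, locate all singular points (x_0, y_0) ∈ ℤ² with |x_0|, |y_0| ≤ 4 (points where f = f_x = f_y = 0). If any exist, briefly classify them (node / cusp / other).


Singular points: {(3, 1)}; classification: cusp.

Compute partial derivatives:
  f_x = -6*x**2 + 4*x*y + 32*x - 12*y - 42.
  f_y = 2*x**2 - 12*x + 6*y**2 - 10*y + 22.
Scan x_0 ∈ {−4, ..., 4}. For each x_0, f_y(x_0, y) is a polynomial in y; find its integer roots y ∈ {−4, ..., 4}, then test f_x and f at those candidates.
  x = -4: f_y(-4, y) = 6*y**2 - 10*y + 102; no integer root y with |y| ≤ 4.
  x = -3: f_y(-3, y) = 6*y**2 - 10*y + 76; no integer root y with |y| ≤ 4.
  x = -2: f_y(-2, y) = 6*y**2 - 10*y + 54; no integer root y with |y| ≤ 4.
  x = -1: f_y(-1, y) = 6*y**2 - 10*y + 36; no integer root y with |y| ≤ 4.
  x = 0: f_y(0, y) = 6*y**2 - 10*y + 22; no integer root y with |y| ≤ 4.
  x = 1: f_y(1, y) = 6*y**2 - 10*y + 12; no integer root y with |y| ≤ 4.
  x = 2: f_y(2, y) = 6*y**2 - 10*y + 6; no integer root y with |y| ≤ 4.
  x = 3: f_y(3, y) = 6*y**2 - 10*y + 4; vanishes at y ∈ {1}. (3, 1): f_x = 0, f = 0 — SINGULAR.
  x = 4: f_y(4, y) = 6*y**2 - 10*y + 6; no integer root y with |y| ≤ 4.
Only singular point on the grid: (3, 1).
Classify: substitute x = 3 + u, y = 1 + v and expand: f = -2*u**3 + 2*u**2*v + 2*v**3 + v**2.
No constant or linear terms (consistent with a singular point). Quadratic part: v**2. Cubic part: -2*u**3 + 2*u**2*v + 2*v**3.
The quadratic part v**2 is a perfect square, so there is a single (double) tangent line v = 0, i.e. y = 1. Restricting the cubic part to that line (v = 0) leaves -2*u**3 ≠ 0, so f is not divisible by v and the branch is v² ≈ 2*u**3 to lowest order — this is a cusp.
Classification: cusp.


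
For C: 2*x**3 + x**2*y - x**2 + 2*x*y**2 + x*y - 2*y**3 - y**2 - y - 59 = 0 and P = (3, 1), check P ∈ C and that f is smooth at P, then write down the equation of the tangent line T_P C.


Tangent line at P: 57*x + 15*y - 186 = 0.

Step 1: f(3, 1) = 0, so P lies on C.
Step 2: partial derivatives
  f_x(x, y) = 6*x**2 + 2*x*y - 2*x + 2*y**2 + y, f_y(x, y) = x**2 + 4*x*y + x - 6*y**2 - 2*y - 1.
  f_x(P) = 57, f_y(P) = 15 (gradient nonzero, so P is smooth).
Step 3: tangent line at P: 57·(x − 3) + 15·(y − 1) = 0.
Expanding: 57*x + 15*y - 186 = 0.


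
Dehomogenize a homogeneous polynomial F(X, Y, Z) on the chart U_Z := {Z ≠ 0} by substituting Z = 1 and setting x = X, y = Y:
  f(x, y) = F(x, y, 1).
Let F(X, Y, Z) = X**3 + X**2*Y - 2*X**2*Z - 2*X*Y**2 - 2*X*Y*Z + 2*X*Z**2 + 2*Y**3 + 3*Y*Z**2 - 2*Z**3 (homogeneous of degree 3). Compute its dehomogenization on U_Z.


f(x, y) = x**3 + x**2*y - 2*x**2 - 2*x*y**2 - 2*x*y + 2*x + 2*y**3 + 3*y - 2

On U_Z we set Z = 1. Each monomial c·X^i·Y^j·Z^k in F becomes c·x^i·y^j·1^k = c·x^i·y^j.
Substituting Z = 1: F(X, Y, 1) = x**3 + x**2*y - 2*x**2 - 2*x*y**2 - 2*x*y + 2*x + 2*y**3 + 3*y - 2.
Note: deg(f) ≤ deg(F) = 3; strict inequality happens when F is divisible by Z (lost terms).


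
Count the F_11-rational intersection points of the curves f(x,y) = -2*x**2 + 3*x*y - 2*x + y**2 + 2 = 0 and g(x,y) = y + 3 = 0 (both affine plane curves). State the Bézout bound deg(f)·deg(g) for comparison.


Common zeros: {(0, 8)}; count = 1; Bézout bound = 2.

deg(f) = 2, deg(g) = 1, so Bézout bound = 2.
Scan x ∈ F_11. For each x, list the y ∈ F_11 with f(x, y) ≡ 0 and those with g(x, y) ≡ 0 (mod 11); the common zeros in that column are the intersection.
  x = 0: f ≡ 0 at y ∈ {3, 8}; g ≡ 0 at y ∈ {8}; common: {8}.
  x = 1: f ≡ 0 at y ∈ ∅; g ≡ 0 at y ∈ {8}; common: ∅.
  x = 2: f ≡ 0 at y ∈ ∅; g ≡ 0 at y ∈ {8}; common: ∅.
  x = 3: f ≡ 0 at y ∈ {0, 2}; g ≡ 0 at y ∈ {8}; common: ∅.
  x = 4: f ≡ 0 at y ∈ ∅; g ≡ 0 at y ∈ {8}; common: ∅.
  x = 5: f ≡ 0 at y ∈ ∅; g ≡ 0 at y ∈ {8}; common: ∅.
  x = 6: f ≡ 0 at y ∈ {5, 10}; g ≡ 0 at y ∈ {8}; common: ∅.
  x = 7: f ≡ 0 at y ∈ {0, 1}; g ≡ 0 at y ∈ {8}; common: ∅.
  x = 8: f ≡ 0 at y ∈ {10}; g ≡ 0 at y ∈ {8}; common: ∅.
  x = 9: f ≡ 0 at y ∈ {3}; g ≡ 0 at y ∈ {8}; common: ∅.
  x = 10: f ≡ 0 at y ∈ {1, 2}; g ≡ 0 at y ∈ {8}; common: ∅.
Collecting: common zeros = {(0, 8)}, so the count is 1.
Comparison with the Bézout bound: 1 ≤ 2 = deg(f)·deg(g), as expected for curves with no common component (the affine F_11-count falls short of the bound because intersections may lie at infinity, over extension fields, or carry multiplicity).


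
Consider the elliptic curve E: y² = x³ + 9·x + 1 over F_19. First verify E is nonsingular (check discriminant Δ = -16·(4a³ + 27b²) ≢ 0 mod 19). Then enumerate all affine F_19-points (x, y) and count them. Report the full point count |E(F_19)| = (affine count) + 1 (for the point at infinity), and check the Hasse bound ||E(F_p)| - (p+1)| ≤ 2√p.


Affine points = {(0, 1), (0, 18), (1, 7), (1, 12), (3, 6), (3, 13), (4, 5), (4, 14), (5, 0), (6, 9), (6, 10), (11, 5), (11, 14), (13, 4), (13, 15), (16, 2), (16, 17)}; affine count = 17; |E(F_19)| = 18.

Discriminant check: Δ ∝ 4a³ + 27b² = 4·9³ + 27·1² = 4·729 + 27·1 ≡ 17 (mod 19). Nonzero ⇒ E is nonsingular.
For each x ∈ F_19, compute rhs = x³ + 9·x + 1 mod 19, then count y ∈ F_19 with y² ≡ rhs.
  x = 0: rhs = 1, matching y values: 1, 18 (2 points).
  x = 1: rhs = 11, matching y values: 7, 12 (2 points).
  x = 2: rhs = 8, matching y values: none (0 points).
  x = 3: rhs = 17, matching y values: 6, 13 (2 points).
  x = 4: rhs = 6, matching y values: 5, 14 (2 points).
  x = 5: rhs = 0, matching y values: 0 (1 points).
  x = 6: rhs = 5, matching y values: 9, 10 (2 points).
  x = 7: rhs = 8, matching y values: none (0 points).
  x = 8: rhs = 15, matching y values: none (0 points).
  x = 9: rhs = 13, matching y values: none (0 points).
  x = 10: rhs = 8, matching y values: none (0 points).
  x = 11: rhs = 6, matching y values: 5, 14 (2 points).
  x = 12: rhs = 13, matching y values: none (0 points).
  x = 13: rhs = 16, matching y values: 4, 15 (2 points).
  x = 14: rhs = 2, matching y values: none (0 points).
  x = 15: rhs = 15, matching y values: none (0 points).
  x = 16: rhs = 4, matching y values: 2, 17 (2 points).
  x = 17: rhs = 13, matching y values: none (0 points).
  x = 18: rhs = 10, matching y values: none (0 points).
Total affine count: 17.
Full point count |E(F_19)| = 17 + 1 = 18.
Hasse bound: |18 − (19+1)| = |-2| = 2 ≤ 2√19 ≈ 8.7178 ✓.


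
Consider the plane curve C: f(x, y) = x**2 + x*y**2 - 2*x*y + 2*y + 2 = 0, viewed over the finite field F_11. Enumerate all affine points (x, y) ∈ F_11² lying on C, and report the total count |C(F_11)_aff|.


Affine F_11-points: {(0, 10), (2, 6), (3, 0), (3, 5), (4, 2), (4, 5), (7, 2), (7, 6), (8, 0), (8, 10)}; count = 10.

For each of the 121 pairs (x, y) ∈ F_11², evaluate f(x, y) mod 11. Record the zeros.
  x = 0: [0↦2, 1↦4, 2↦6, 3↦8, 4↦10, 5↦1, 6↦3, 7↦5, 8↦7, 9↦9, 10↦0]  zeros at y ∈ {10}
  x = 1: [0↦3, 1↦4, 2↦7, 3↦1, 4↦8, 5↦6, 6↦6, 7↦8, 8↦1, 9↦7, 10↦4]  zeros at y ∈ ∅
  x = 2: [0↦6, 1↦6, 2↦10, 3↦7, 4↦8, 5↦2, 6↦0, 7↦2, 8↦8, 9↦7, 10↦10]  zeros at y ∈ {6}
  x = 3: [0↦0, 1↦10, 2↦4, 3↦4, 4↦10, 5↦0, 6↦7, 7↦9, 8↦6, 9↦9, 10↦7]  zeros at y ∈ {0, 5}
  x = 4: [0↦7, 1↦5, 2↦0, 3↦3, 4↦3, 5↦0, 6↦5, 7↦7, 8↦6, 9↦2, 10↦6]  zeros at y ∈ {2, 5}
  x = 5: [0↦5, 1↦2, 2↦9, 3↦4, 4↦9, 5↦2, 6↦5, 7↦7, 8↦8, 9↦8, 10↦7]  zeros at y ∈ ∅
  x = 6: [0↦5, 1↦1, 2↦9, 3↦7, 4↦6, 5↦6, 6↦7, 7↦9, 8↦1, 9↦5, 10↦10]  zeros at y ∈ ∅
  x = 7: [0↦7, 1↦2, 2↦0, 3↦1, 4↦5, 5↦1, 6↦0, 7↦2, 8↦7, 9↦4, 10↦4]  zeros at y ∈ {2, 6}
  x = 8: [0↦0, 1↦5, 2↦4, 3↦8, 4↦6, 5↦9, 6↦6, 7↦8, 8↦4, 9↦5, 10↦0]  zeros at y ∈ {0, 10}
  x = 9: [0↦6, 1↦10, 2↦10, 3↦6, 4↦9, 5↦8, 6↦3, 7↦5, 8↦3, 9↦8, 10↦9]  zeros at y ∈ ∅
  x = 10: [0↦3, 1↦6, 2↦7, 3↦6, 4↦3, 5↦9, 6↦2, 7↦4, 8↦4, 9↦2, 10↦9]  zeros at y ∈ ∅
Collecting zeros: affine points = {(0, 10), (2, 6), (3, 0), (3, 5), (4, 2), (4, 5), (7, 2), (7, 6), (8, 0), (8, 10)}.
Total count |C(F_11)_aff| = 10.
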